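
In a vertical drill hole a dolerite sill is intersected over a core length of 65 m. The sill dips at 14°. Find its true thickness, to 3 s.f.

True thickness t = h · cos(dip) = 65 × cos 14°
t = 65 × 0.9703 = 63.069 m

63.1 m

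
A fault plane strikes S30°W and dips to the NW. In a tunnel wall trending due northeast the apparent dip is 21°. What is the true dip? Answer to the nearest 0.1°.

The section is 15° from the strike.
tan(true dip) = tan 21° / sin 15° = 1.4831
true dip = arctan 1.4831 = 56.01°

56.0°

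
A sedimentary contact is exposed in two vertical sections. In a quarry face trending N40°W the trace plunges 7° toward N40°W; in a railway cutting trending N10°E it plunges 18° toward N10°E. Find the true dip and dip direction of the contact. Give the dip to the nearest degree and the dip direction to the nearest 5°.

Represent each trace as a vector plunging at its apparent dip toward its trend (east-north-up frame): v₁ = (-0.638, 0.760, -0.122), v₂ = (0.165, 0.937, -0.309).
Cross product v₁ × v₂ gives the pole to the plane: n ∝ (0.121, 0.217, 0.723).
tan δ = √(n_x²+n_y²)/n_z = 0.249/0.723, so δ = 19.0°.
Dip direction = atan2(0.121, 0.217) = 29° (azimuth of n's horizontal projection).

true dip 19°, dip direction 030°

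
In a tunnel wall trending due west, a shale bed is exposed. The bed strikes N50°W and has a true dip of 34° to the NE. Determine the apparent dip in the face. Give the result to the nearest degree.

The strike is N50°W and the section trends due west; the acute angle between them is β = 40°.
tan α = tan 34° × sin 40° = 0.6745 × 0.6428 = 0.4336
apparent dip = arctan 0.4336 = 23.44°

23°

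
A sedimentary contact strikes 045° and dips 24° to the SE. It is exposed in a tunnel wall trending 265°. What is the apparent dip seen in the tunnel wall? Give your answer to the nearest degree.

The strike is 045° and the section trends 265°; the acute angle between them is β = 40°.
tan α = tan 24° × sin 40° = 0.4452 × 0.6428 = 0.2862
α = arctan(0.2862) = 15.97°

16°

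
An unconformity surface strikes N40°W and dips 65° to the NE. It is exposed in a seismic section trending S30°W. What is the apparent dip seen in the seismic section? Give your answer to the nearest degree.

64°

Angle between strike (N40°W) and section (S30°W): β = 70°.
tan α = tan 65° × sin 70° = 2.1445 × 0.9397 = 2.0152
apparent dip = arctan 2.0152 = 63.61°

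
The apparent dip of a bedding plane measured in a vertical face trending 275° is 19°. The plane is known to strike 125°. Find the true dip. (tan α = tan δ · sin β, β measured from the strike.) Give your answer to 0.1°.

34.6°

β = acute angle between strike 125° and section 275° = 30°.
tan(true dip) = tan 19° / sin 30° = 0.6887
true dip = arctan 0.6887 = 34.55°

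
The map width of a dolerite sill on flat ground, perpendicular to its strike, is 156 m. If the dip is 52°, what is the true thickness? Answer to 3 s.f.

123 m

True thickness t = w · sin(dip) = 156 × sin 52°
t = 156 × 0.7880 = 122.930 m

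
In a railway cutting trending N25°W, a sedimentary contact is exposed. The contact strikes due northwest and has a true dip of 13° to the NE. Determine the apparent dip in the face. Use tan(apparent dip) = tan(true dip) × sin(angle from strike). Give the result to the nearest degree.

Angle between strike (due northwest) and section (N25°W): β = 20°.
tan(apparent dip) = tan 13° · sin 20° = 0.0790
α = arctan(0.0790) = 4.51°

5°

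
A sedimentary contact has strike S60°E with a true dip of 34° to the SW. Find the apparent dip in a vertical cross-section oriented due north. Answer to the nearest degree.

The section lies 60° from the strike.
tan α = tan 34° × sin 60° = 0.6745 × 0.8660 = 0.5841
α = arctan(0.5841) = 30.29°

30°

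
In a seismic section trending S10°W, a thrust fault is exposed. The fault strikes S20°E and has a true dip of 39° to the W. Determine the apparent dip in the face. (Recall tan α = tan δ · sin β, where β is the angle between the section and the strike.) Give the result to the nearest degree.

The section lies 30° from the strike.
tan(apparent dip) = tan 39° · sin 30° = 0.4049
apparent dip = arctan 0.4049 = 22.04°

22°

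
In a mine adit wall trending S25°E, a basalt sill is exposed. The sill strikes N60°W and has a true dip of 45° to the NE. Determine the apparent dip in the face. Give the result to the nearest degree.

The strike is N60°W and the section trends S25°E; the acute angle between them is β = 35°.
tan α = tan 45° × sin 35° = 1.0000 × 0.5736 = 0.5736
α = arctan(0.5736) = 29.84°

30°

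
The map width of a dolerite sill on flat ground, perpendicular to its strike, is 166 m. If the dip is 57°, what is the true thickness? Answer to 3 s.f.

139 m

True thickness t = w · sin(dip) = 166 × sin 57°
t = 166 × 0.8387 = 139.219 m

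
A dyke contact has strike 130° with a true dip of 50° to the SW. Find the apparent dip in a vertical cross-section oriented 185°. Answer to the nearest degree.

44°

Angle between strike (130°) and section (185°): β = 55°.
tan(apparent dip) = tan 50° · sin 55° = 0.9762
α = arctan(0.9762) = 44.31°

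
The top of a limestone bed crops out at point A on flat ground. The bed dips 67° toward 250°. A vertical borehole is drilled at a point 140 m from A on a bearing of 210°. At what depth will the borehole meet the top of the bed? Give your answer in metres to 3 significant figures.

The hole lies 40° from the dip direction, so the down-dip offset is 140 × cos 40° = 107.25 m.
Depth = down-dip offset × tan(dip) = 107.25 × tan 67° = 107.25 × 2.3559
Depth = 252.66 m

253 m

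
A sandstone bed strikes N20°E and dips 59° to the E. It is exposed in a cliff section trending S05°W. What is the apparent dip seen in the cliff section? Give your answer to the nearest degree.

23°

The section lies 15° from the strike.
tan(apparent dip) = tan 59° · sin 15° = 0.4307
α = arctan(0.4307) = 23.30°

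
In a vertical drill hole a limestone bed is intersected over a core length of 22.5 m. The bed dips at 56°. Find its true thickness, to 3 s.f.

12.6 m

True thickness t = h · cos(dip) = 22.5 × cos 56°
t = 22.5 × 0.5592 = 12.582 m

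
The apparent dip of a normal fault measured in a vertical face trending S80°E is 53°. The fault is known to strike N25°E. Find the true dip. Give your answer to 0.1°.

53.9°

The section is 75° from the strike.
tan δ = tan α / sin β = tan 53° / sin 75° = 1.3270 / 0.9659 = 1.3739
true dip = arctan 1.3739 = 53.95°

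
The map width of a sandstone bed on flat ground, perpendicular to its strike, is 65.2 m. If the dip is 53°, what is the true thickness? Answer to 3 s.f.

52.1 m

True thickness t = w · sin(dip) = 65.2 × sin 53°
t = 65.2 × 0.7986 = 52.071 m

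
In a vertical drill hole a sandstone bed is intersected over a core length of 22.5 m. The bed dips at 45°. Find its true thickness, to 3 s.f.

15.9 m

True thickness t = h · cos(dip) = 22.5 × cos 45°
t = 22.5 × 0.7071 = 15.910 m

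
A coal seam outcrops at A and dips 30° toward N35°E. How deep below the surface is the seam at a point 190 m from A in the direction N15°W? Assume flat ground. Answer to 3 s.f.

70.5 m

The hole lies 50° from the dip direction, so the down-dip offset is 190 × cos 50° = 122.13 m.
Depth = down-dip offset × tan(dip) = 122.13 × tan 30° = 122.13 × 0.5774
Depth = 70.51 m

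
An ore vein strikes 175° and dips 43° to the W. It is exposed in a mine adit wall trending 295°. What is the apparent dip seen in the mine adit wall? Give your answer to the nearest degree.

39°

The strike is 175° and the section trends 295°; the acute angle between them is β = 60°.
tan(apparent dip) = tan 43° · sin 60° = 0.8076
apparent dip = arctan 0.8076 = 38.92°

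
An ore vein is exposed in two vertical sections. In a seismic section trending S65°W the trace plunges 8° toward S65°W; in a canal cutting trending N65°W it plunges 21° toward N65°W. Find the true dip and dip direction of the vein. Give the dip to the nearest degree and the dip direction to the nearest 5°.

Each apparent-dip line lies in the plane. As unit vectors (x east, y north, z up), v₁ plunges 8°→S65°W and v₂ plunges 21°→N65°W.
Cross product v₁ × v₂ gives the pole to the plane: n ∝ (-0.205, 0.204, 0.708).
True dip = arccos(n_z / |n|) = arccos(0.9259) = 22.2°.
Dip direction = azimuth of (n_x, n_y) = atan2(-0.205, 0.204) = 315°.

true dip 22°, dip direction 315°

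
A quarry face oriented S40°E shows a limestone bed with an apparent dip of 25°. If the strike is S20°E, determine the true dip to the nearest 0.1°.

β = acute angle between strike S20°E and section S40°E = 20°.
tan(true dip) = tan 25° / sin 20° = 1.3634
δ = arctan(1.3634) = 53.74°

53.7°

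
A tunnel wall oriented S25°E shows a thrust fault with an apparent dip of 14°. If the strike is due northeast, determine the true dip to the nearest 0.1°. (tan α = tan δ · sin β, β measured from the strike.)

14.9°

β = acute angle between strike due northeast and section S25°E = 70°.
tan δ = tan α / sin β = tan 14° / sin 70° = 0.2493 / 0.9397 = 0.2653
δ = arctan(0.2653) = 14.86°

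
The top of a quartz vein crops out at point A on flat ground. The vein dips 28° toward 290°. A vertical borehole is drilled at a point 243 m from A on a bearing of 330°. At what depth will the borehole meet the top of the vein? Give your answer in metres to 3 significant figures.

99.0 m

The hole lies 40° from the dip direction, so the down-dip offset is 243 × cos 40° = 186.15 m.
Depth = down-dip offset × tan(dip) = 186.15 × tan 28° = 186.15 × 0.5317
Depth = 98.98 m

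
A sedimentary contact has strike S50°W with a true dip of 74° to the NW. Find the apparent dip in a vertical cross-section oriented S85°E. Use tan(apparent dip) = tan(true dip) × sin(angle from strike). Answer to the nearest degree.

68°

Angle between strike (S50°W) and section (S85°E): β = 45°.
tan α = tan 74° × sin 45° = 3.4874 × 0.7071 = 2.4660
α = arctan(2.4660) = 67.93°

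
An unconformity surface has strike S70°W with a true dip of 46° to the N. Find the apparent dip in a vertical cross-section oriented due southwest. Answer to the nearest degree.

24°

Angle between strike (S70°W) and section (due southwest): β = 25°.
tan(apparent dip) = tan 46° · sin 25° = 0.4376
apparent dip = arctan 0.4376 = 23.64°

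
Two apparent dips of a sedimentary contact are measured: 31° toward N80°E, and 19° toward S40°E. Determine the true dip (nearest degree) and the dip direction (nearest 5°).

The two traces are lines in the plane: v₁ = (sin 80°·cos 31°, cos 80°·cos 31°, −sin 31°), v₂ = (sin 140°·cos 19°, cos 140°·cos 19°, −sin 19°).
The plane normal is n = v₁ × v₂ ∝ (0.422, 0.038, 0.702).
True dip = arccos(n_z / |n|) = arccos(0.8564) = 31.1°.
The horizontal component of n points toward azimuth atan2(n_x, n_y) = 85°, the dip direction.

true dip 31°, dip direction 085°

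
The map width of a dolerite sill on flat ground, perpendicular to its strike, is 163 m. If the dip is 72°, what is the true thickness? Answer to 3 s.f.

True thickness t = w · sin(dip) = 163 × sin 72°
t = 163 × 0.9511 = 155.022 m

155 m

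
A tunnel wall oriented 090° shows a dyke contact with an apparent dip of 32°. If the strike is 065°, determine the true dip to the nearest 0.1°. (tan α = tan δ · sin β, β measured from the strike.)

β = acute angle between strike 065° and section 090° = 25°.
tan(true dip) = tan 32° / sin 25° = 1.4786
true dip = arctan 1.4786 = 55.93°

55.9°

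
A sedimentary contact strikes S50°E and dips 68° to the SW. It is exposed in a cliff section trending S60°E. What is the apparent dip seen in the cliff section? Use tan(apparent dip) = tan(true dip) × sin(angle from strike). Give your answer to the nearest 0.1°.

23.3°

The section lies 10° from the strike.
tan α = tan 68° × sin 10° = 2.4751 × 0.1736 = 0.4298
apparent dip = arctan 0.4298 = 23.26°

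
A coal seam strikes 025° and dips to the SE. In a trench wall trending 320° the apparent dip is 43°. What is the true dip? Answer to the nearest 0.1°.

β = acute angle between strike 025° and section 320° = 65°.
tan(true dip) = tan 43° / sin 65° = 1.0289
δ = arctan(1.0289) = 45.82°

45.8°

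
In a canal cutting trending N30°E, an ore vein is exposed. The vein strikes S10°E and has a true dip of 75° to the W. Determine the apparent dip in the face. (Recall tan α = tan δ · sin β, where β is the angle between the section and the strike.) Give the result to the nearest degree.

The section lies 40° from the strike.
tan(apparent dip) = tan 75° · sin 40° = 2.3989
α = arctan(2.3989) = 67.37°

67°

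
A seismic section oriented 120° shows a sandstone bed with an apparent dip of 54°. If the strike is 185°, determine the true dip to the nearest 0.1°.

The section is 65° from the strike.
tan(true dip) = tan 54° / sin 65° = 1.5187
true dip = arctan 1.5187 = 56.64°

56.6°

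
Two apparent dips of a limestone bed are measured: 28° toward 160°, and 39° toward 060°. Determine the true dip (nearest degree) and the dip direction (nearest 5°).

true dip 47°, dip direction 100°

Represent each trace as a vector plunging at its apparent dip toward its trend (east-north-up frame): v₁ = (0.302, -0.830, -0.469), v₂ = (0.673, 0.389, -0.629).
n = v₁ × v₂ = (0.705, -0.126, 0.676) (taken with n_z > 0).
True dip = arccos(n_z / |n|) = arccos(0.6865) = 46.6°.
Dip direction = atan2(0.705, -0.126) = 100° (azimuth of n's horizontal projection).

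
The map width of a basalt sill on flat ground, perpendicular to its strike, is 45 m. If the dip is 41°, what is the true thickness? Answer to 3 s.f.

True thickness t = w · sin(dip) = 45 × sin 41°
t = 45 × 0.6561 = 29.523 m

29.5 m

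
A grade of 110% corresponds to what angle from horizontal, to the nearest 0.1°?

tan θ = 110/100 = 1.1000
θ = arctan(1.1000) = 47.73°

47.7°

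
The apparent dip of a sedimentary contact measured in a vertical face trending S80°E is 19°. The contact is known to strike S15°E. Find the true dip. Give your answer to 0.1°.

20.8°

β = acute angle between strike S15°E and section S80°E = 65°.
tan δ = tan α / sin β = tan 19° / sin 65° = 0.3443 / 0.9063 = 0.3799
true dip = arctan 0.3799 = 20.80°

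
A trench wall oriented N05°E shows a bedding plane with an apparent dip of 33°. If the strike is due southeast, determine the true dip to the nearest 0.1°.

β = acute angle between strike due southeast and section N05°E = 50°.
tan(true dip) = tan 33° / sin 50° = 0.8477
true dip = arctan 0.8477 = 40.29°

40.3°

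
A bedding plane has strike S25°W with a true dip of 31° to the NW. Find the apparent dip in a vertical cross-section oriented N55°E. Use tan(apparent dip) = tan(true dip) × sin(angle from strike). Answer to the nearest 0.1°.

16.7°

Angle between strike (S25°W) and section (N55°E): β = 30°.
tan α = tan 31° × sin 30° = 0.6009 × 0.5000 = 0.3004
α = arctan(0.3004) = 16.72°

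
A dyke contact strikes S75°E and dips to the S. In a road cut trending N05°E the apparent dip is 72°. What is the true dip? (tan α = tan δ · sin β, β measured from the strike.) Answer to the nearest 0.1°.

The section is 80° from the strike.
tan(true dip) = tan 72° / sin 80° = 3.1252
δ = arctan(3.1252) = 72.26°

72.3°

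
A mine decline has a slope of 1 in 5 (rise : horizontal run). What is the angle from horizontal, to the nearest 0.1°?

tan θ = 1/5 = 0.2000
θ = arctan(0.2000) = 11.31°

11.3°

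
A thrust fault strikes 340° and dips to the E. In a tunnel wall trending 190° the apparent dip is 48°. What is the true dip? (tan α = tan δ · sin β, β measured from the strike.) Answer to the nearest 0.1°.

The section is 30° from the strike.
tan δ = tan α / sin β = tan 48° / sin 30° = 1.1106 / 0.5000 = 2.2212
true dip = arctan 2.2212 = 65.76°

65.8°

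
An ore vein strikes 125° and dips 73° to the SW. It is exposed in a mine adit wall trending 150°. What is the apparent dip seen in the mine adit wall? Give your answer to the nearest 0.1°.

54.1°

The strike is 125° and the section trends 150°; the acute angle between them is β = 25°.
tan(apparent dip) = tan 73° · sin 25° = 1.3823
apparent dip = arctan 1.3823 = 54.12°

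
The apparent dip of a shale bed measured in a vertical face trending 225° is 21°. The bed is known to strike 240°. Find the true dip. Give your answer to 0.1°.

β = acute angle between strike 240° and section 225° = 15°.
tan(true dip) = tan 21° / sin 15° = 1.4831
true dip = arctan 1.4831 = 56.01°

56.0°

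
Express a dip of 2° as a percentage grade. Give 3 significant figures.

3.49%

grade % = 100 × tan 2° = 100 × 0.0349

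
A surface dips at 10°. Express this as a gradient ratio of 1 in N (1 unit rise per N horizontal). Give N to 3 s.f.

1 in 5.67

1 : N means tan θ = 1/N, so N = 1/tan 10° = 1/0.1763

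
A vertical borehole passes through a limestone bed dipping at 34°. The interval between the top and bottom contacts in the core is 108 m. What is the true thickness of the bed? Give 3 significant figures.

True thickness t = h · cos(dip) = 108 × cos 34°
t = 108 × 0.8290 = 89.536 m

89.5 m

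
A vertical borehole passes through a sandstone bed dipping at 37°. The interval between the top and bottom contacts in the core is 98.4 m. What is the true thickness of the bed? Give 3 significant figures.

True thickness t = h · cos(dip) = 98.4 × cos 37°
t = 98.4 × 0.7986 = 78.586 m

78.6 m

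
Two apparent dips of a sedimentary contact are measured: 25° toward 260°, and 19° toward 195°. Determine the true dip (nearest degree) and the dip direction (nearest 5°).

The two traces are lines in the plane: v₁ = (sin 260°·cos 25°, cos 260°·cos 25°, −sin 25°), v₂ = (sin 195°·cos 19°, cos 195°·cos 19°, −sin 19°).
Cross product v₁ × v₂ gives the pole to the plane: n ∝ (-0.335, -0.187, 0.777).
True dip = arccos(n_z / |n|) = arccos(0.8966) = 26.3°.
Dip direction = atan2(-0.335, -0.187) = 241° (azimuth of n's horizontal projection).

true dip 26°, dip direction 240°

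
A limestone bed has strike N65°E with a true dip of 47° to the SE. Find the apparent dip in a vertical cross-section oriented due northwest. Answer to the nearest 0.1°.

The strike is N65°E and the section trends due northwest; the acute angle between them is β = 70°.
tan(apparent dip) = tan 47° · sin 70° = 1.0077
apparent dip = arctan 1.0077 = 45.22°

45.2°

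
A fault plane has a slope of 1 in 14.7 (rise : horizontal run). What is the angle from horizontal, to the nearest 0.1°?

tan θ = 1/14.7 = 0.0680
θ = arctan(0.0680) = 3.89°

3.9°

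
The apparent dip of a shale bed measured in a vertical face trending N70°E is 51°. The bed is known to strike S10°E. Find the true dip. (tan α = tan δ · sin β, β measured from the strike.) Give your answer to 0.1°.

51.4°

β = acute angle between strike S10°E and section N70°E = 80°.
tan(true dip) = tan 51° / sin 80° = 1.2539
δ = arctan(1.2539) = 51.43°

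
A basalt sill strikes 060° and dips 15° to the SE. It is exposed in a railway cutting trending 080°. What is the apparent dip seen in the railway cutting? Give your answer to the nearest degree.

The strike is 060° and the section trends 080°; the acute angle between them is β = 20°.
tan α = tan 15° × sin 20° = 0.2679 × 0.3420 = 0.0916
α = arctan(0.0916) = 5.24°

5°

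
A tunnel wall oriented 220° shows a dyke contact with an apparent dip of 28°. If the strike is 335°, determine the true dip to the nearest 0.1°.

β = acute angle between strike 335° and section 220° = 65°.
tan(true dip) = tan 28° / sin 65° = 0.5867
true dip = arctan 0.5867 = 30.40°

30.4°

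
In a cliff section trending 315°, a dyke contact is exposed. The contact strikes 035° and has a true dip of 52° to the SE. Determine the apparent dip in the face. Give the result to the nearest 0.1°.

The strike is 035° and the section trends 315°; the acute angle between them is β = 80°.
tan α = tan 52° × sin 80° = 1.2799 × 0.9848 = 1.2605
apparent dip = arctan 1.2605 = 51.57°

51.6°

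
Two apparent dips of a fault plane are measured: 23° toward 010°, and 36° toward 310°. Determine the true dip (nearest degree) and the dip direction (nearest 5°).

The two traces are lines in the plane: v₁ = (sin 10°·cos 23°, cos 10°·cos 23°, −sin 23°), v₂ = (sin 310°·cos 36°, cos 310°·cos 36°, −sin 36°).
The plane normal is n = v₁ × v₂ ∝ (-0.330, 0.336, 0.645).
True dip = arccos(n_z / |n|) = arccos(0.8077) = 36.1°.
Dip direction = atan2(-0.330, 0.336) = 316° (azimuth of n's horizontal projection).

true dip 36°, dip direction 315°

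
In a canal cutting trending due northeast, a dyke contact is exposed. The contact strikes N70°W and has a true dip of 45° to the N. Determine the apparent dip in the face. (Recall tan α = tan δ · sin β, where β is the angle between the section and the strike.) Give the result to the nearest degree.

42°

The strike is N70°W and the section trends due northeast; the acute angle between them is β = 65°.
tan α = tan 45° × sin 65° = 1.0000 × 0.9063 = 0.9063
α = arctan(0.9063) = 42.19°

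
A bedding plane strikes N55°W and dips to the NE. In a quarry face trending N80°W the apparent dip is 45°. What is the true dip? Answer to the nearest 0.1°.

β = acute angle between strike N55°W and section N80°W = 25°.
tan(true dip) = tan 45° / sin 25° = 2.3662
δ = arctan(2.3662) = 67.09°

67.1°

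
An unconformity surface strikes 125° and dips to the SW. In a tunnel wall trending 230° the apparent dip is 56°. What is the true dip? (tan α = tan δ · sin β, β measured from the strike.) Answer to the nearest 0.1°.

56.9°

β = acute angle between strike 125° and section 230° = 75°.
tan(true dip) = tan 56° / sin 75° = 1.5349
δ = arctan(1.5349) = 56.91°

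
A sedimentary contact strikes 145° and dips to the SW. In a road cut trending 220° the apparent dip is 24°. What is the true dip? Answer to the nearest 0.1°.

β = acute angle between strike 145° and section 220° = 75°.
tan(true dip) = tan 24° / sin 75° = 0.4609
δ = arctan(0.4609) = 24.75°

24.7°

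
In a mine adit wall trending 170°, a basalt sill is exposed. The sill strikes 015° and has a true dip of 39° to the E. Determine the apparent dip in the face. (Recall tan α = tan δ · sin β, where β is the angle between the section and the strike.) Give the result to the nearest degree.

19°

The strike is 015° and the section trends 170°; the acute angle between them is β = 25°.
tan α = tan 39° × sin 25° = 0.8098 × 0.4226 = 0.3422
α = arctan(0.3422) = 18.89°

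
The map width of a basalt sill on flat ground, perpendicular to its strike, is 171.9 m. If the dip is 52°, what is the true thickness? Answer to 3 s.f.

135 m

True thickness t = w · sin(dip) = 171.9 × sin 52°
t = 171.9 × 0.7880 = 135.459 m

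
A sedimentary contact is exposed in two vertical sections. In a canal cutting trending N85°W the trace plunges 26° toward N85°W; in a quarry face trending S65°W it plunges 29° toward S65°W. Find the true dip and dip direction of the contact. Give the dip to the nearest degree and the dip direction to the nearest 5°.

Each apparent-dip line lies in the plane. As unit vectors (x east, y north, z up), v₁ plunges 26°→N85°W and v₂ plunges 29°→S65°W.
The plane normal is n = v₁ × v₂ ∝ (-0.200, -0.087, 0.393).
Dip δ = arctan(|n_h|/n_z) = arctan(0.218/0.393) = 29.0°.
Dip direction = azimuth of (n_x, n_y) = atan2(-0.200, -0.087) = 247°.

true dip 29°, dip direction 245°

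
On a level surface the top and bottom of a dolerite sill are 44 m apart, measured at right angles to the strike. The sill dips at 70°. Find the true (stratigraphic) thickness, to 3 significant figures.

41.3 m

True thickness t = w · sin(dip) = 44 × sin 70°
t = 44 × 0.9397 = 41.346 m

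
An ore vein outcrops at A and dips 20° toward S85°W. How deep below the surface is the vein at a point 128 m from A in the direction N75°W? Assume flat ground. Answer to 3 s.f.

43.8 m

The hole lies 20° from the dip direction, so the down-dip offset is 128 × cos 20° = 120.28 m.
Depth = down-dip offset × tan(dip) = 120.28 × tan 20° = 120.28 × 0.3640
Depth = 43.78 m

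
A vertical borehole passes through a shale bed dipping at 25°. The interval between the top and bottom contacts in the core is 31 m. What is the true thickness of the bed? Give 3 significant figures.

28.1 m

True thickness t = h · cos(dip) = 31 × cos 25°
t = 31 × 0.9063 = 28.096 m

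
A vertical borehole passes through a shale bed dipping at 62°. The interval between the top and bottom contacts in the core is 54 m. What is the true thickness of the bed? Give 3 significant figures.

25.4 m

True thickness t = h · cos(dip) = 54 × cos 62°
t = 54 × 0.4695 = 25.351 m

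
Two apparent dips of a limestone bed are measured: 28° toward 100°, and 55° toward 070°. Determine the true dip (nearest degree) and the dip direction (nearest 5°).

Represent each trace as a vector plunging at its apparent dip toward its trend (east-north-up frame): v₁ = (0.870, -0.153, -0.469), v₂ = (0.539, 0.196, -0.819).
The plane normal is n = v₁ × v₂ ∝ (0.218, 0.459, 0.253).
Dip δ = arctan(|n_h|/n_z) = arctan(0.508/0.253) = 63.5°.
The horizontal component of n points toward azimuth atan2(n_x, n_y) = 25°, the dip direction.

true dip 64°, dip direction 025°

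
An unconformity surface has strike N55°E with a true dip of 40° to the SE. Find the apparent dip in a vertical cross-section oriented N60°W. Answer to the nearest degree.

The section lies 65° from the strike.
tan α = tan 40° × sin 65° = 0.8391 × 0.9063 = 0.7605
α = arctan(0.7605) = 37.25°

37°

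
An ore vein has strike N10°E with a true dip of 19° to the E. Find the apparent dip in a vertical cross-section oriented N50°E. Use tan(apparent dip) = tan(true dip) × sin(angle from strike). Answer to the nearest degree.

12°

The section lies 40° from the strike.
tan α = tan 19° × sin 40° = 0.3443 × 0.6428 = 0.2213
α = arctan(0.2213) = 12.48°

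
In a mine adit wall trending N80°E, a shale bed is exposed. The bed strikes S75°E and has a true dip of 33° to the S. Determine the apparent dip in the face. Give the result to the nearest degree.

15°

The strike is S75°E and the section trends N80°E; the acute angle between them is β = 25°.
tan(apparent dip) = tan 33° · sin 25° = 0.2745
apparent dip = arctan 0.2745 = 15.35°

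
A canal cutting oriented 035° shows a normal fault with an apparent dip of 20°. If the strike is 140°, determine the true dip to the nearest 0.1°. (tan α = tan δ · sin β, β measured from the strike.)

20.6°

β = acute angle between strike 140° and section 035° = 75°.
tan(true dip) = tan 20° / sin 75° = 0.3768
true dip = arctan 0.3768 = 20.65°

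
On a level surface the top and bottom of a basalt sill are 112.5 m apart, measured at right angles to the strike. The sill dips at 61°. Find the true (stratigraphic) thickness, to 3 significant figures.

98.4 m

True thickness t = w · sin(dip) = 112.5 × sin 61°
t = 112.5 × 0.8746 = 98.395 m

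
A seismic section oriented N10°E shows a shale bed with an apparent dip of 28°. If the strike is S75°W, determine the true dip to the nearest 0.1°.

30.4°

The section is 65° from the strike.
tan δ = tan α / sin β = tan 28° / sin 65° = 0.5317 / 0.9063 = 0.5867
true dip = arctan 0.5867 = 30.40°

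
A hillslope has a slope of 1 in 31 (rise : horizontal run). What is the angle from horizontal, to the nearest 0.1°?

tan θ = 1/31 = 0.0323
θ = arctan(0.0323) = 1.85°

1.8°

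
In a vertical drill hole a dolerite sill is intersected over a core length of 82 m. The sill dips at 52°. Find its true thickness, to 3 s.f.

True thickness t = h · cos(dip) = 82 × cos 52°
t = 82 × 0.6157 = 50.484 m

50.5 m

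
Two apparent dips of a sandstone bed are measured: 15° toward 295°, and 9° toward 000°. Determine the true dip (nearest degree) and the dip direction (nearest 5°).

Represent each trace as a vector plunging at its apparent dip toward its trend (east-north-up frame): v₁ = (-0.875, 0.408, -0.259), v₂ = (0.000, 0.988, -0.156).
n = v₁ × v₂ = (-0.192, 0.137, 0.865) (taken with n_z > 0).
True dip = arccos(n_z / |n|) = arccos(0.9648) = 15.2°.
Dip direction = azimuth of (n_x, n_y) = atan2(-0.192, 0.137) = 306°.

true dip 15°, dip direction 305°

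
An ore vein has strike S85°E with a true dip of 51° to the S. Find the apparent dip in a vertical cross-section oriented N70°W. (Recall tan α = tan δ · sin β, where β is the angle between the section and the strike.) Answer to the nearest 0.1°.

The section lies 15° from the strike.
tan α = tan 51° × sin 15° = 1.2349 × 0.2588 = 0.3196
α = arctan(0.3196) = 17.72°

17.7°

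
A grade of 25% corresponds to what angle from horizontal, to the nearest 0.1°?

14.0°

tan θ = 25/100 = 0.2500
θ = arctan(0.2500) = 14.04°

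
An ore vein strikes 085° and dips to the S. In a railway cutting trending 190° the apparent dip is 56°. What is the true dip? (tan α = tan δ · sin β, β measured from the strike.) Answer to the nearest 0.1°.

The section is 75° from the strike.
tan(true dip) = tan 56° / sin 75° = 1.5349
true dip = arctan 1.5349 = 56.91°

56.9°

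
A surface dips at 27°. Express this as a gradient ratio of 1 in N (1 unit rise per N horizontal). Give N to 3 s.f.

1 in 1.96

1 : N means tan θ = 1/N, so N = 1/tan 27° = 1/0.5095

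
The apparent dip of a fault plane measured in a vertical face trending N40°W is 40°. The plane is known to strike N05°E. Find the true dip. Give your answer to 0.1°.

β = acute angle between strike N05°E and section N40°W = 45°.
tan(true dip) = tan 40° / sin 45° = 1.1867
true dip = arctan 1.1867 = 49.88°

49.9°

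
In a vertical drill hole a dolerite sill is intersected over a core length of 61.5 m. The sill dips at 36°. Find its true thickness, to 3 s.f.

True thickness t = h · cos(dip) = 61.5 × cos 36°
t = 61.5 × 0.8090 = 49.755 m

49.8 m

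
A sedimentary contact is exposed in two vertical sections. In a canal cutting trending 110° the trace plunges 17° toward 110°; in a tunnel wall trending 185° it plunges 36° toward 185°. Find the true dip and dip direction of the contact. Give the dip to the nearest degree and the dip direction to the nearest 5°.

The two traces are lines in the plane: v₁ = (sin 110°·cos 17°, cos 110°·cos 17°, −sin 17°), v₂ = (sin 185°·cos 36°, cos 185°·cos 36°, −sin 36°).
n = v₁ × v₂ = (0.043, -0.549, 0.747) (taken with n_z > 0).
tan δ = √(n_x²+n_y²)/n_z = 0.551/0.747, so δ = 36.4°.
The horizontal component of n points toward azimuth atan2(n_x, n_y) = 175°, the dip direction.

true dip 36°, dip direction 175°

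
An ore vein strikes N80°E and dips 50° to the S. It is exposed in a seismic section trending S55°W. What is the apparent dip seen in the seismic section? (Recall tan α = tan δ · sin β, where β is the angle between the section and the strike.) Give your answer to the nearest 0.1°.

26.7°

The section lies 25° from the strike.
tan α = tan 50° × sin 25° = 1.1918 × 0.4226 = 0.5037
α = arctan(0.5037) = 26.73°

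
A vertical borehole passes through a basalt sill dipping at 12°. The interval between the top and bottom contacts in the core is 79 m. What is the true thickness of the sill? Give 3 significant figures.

77.3 m

True thickness t = h · cos(dip) = 79 × cos 12°
t = 79 × 0.9781 = 77.274 m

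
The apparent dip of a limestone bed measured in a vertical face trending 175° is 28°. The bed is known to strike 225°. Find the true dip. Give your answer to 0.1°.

34.8°

The section is 50° from the strike.
tan δ = tan α / sin β = tan 28° / sin 50° = 0.5317 / 0.7660 = 0.6941
δ = arctan(0.6941) = 34.76°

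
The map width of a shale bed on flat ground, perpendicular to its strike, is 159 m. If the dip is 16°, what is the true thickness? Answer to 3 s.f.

True thickness t = w · sin(dip) = 159 × sin 16°
t = 159 × 0.2756 = 43.826 m

43.8 m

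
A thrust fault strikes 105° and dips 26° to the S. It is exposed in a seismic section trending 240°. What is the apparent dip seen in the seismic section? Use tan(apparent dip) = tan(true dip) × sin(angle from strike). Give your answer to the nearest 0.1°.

The strike is 105° and the section trends 240°; the acute angle between them is β = 45°.
tan α = tan 26° × sin 45° = 0.4877 × 0.7071 = 0.3449
apparent dip = arctan 0.3449 = 19.03°

19.0°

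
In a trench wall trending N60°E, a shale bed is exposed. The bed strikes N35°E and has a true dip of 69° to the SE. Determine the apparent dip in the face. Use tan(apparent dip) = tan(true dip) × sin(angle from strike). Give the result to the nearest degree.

48°

Angle between strike (N35°E) and section (N60°E): β = 25°.
tan(apparent dip) = tan 69° · sin 25° = 1.1010
apparent dip = arctan 1.1010 = 47.75°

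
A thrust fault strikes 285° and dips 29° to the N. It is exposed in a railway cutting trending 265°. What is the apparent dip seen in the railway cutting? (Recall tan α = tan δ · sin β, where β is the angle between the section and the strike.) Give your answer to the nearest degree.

11°

Angle between strike (285°) and section (265°): β = 20°.
tan(apparent dip) = tan 29° · sin 20° = 0.1896
apparent dip = arctan 0.1896 = 10.74°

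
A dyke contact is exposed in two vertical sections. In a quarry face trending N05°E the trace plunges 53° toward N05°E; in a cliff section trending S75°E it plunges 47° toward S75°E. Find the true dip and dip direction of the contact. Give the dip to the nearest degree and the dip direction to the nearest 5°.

Represent each trace as a vector plunging at its apparent dip toward its trend (east-north-up frame): v₁ = (0.052, 0.600, -0.799), v₂ = (0.659, -0.177, -0.731).
n = v₁ × v₂ = (0.579, 0.488, 0.404) (taken with n_z > 0).
tan δ = √(n_x²+n_y²)/n_z = 0.757/0.404, so δ = 61.9°.
The horizontal component of n points toward azimuth atan2(n_x, n_y) = 50°, the dip direction.

true dip 62°, dip direction 050°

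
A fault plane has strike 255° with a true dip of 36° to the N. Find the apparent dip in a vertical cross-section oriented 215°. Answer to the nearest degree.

25°

Angle between strike (255°) and section (215°): β = 40°.
tan(apparent dip) = tan 36° · sin 40° = 0.4670
α = arctan(0.4670) = 25.03°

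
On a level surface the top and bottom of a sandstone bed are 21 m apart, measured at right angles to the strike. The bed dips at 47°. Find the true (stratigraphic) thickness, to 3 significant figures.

True thickness t = w · sin(dip) = 21 × sin 47°
t = 21 × 0.7314 = 15.358 m

15.4 m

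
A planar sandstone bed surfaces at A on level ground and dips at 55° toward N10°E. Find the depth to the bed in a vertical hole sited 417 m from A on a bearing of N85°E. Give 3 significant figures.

154 m

The hole lies 75° from the dip direction, so the down-dip offset is 417 × cos 75° = 107.93 m.
Depth = down-dip offset × tan(dip) = 107.93 × tan 55° = 107.93 × 1.4281
Depth = 154.14 m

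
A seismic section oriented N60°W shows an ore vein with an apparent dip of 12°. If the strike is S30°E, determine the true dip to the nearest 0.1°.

The section is 30° from the strike.
tan(true dip) = tan 12° / sin 30° = 0.4251
δ = arctan(0.4251) = 23.03°

23.0°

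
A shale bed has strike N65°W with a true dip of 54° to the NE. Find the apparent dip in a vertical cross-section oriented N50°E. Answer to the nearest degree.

Angle between strike (N65°W) and section (N50°E): β = 65°.
tan(apparent dip) = tan 54° · sin 65° = 1.2474
α = arctan(1.2474) = 51.28°

51°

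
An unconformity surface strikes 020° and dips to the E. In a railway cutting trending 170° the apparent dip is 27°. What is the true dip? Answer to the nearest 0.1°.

β = acute angle between strike 020° and section 170° = 30°.
tan(true dip) = tan 27° / sin 30° = 1.0191
true dip = arctan 1.0191 = 45.54°

45.5°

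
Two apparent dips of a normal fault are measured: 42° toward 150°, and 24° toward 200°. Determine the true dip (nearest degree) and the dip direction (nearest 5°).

true dip 43°, dip direction 140°

The two traces are lines in the plane: v₁ = (sin 150°·cos 42°, cos 150°·cos 42°, −sin 42°), v₂ = (sin 200°·cos 24°, cos 200°·cos 24°, −sin 24°).
n = v₁ × v₂ = (0.313, -0.360, 0.520) (taken with n_z > 0).
tan δ = √(n_x²+n_y²)/n_z = 0.477/0.520, so δ = 42.5°.
Dip direction = azimuth of (n_x, n_y) = atan2(0.313, -0.360) = 139°.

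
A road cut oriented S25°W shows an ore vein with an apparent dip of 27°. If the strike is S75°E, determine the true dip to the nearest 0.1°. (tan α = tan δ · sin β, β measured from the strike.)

27.4°

The section is 80° from the strike.
tan δ = tan α / sin β = tan 27° / sin 80° = 0.5095 / 0.9848 = 0.5174
δ = arctan(0.5174) = 27.36°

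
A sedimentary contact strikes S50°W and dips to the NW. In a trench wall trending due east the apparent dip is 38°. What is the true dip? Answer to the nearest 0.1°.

50.6°

The section is 40° from the strike.
tan(true dip) = tan 38° / sin 40° = 1.2155
δ = arctan(1.2155) = 50.55°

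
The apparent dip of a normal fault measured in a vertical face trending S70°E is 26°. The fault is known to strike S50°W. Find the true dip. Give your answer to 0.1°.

29.4°

β = acute angle between strike S50°W and section S70°E = 60°.
tan δ = tan α / sin β = tan 26° / sin 60° = 0.4877 / 0.8660 = 0.5632
δ = arctan(0.5632) = 29.39°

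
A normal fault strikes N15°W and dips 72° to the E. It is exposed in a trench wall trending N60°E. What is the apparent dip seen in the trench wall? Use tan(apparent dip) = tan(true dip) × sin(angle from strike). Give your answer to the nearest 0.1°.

Angle between strike (N15°W) and section (N60°E): β = 75°.
tan α = tan 72° × sin 75° = 3.0777 × 0.9659 = 2.9728
apparent dip = arctan 2.9728 = 71.41°

71.4°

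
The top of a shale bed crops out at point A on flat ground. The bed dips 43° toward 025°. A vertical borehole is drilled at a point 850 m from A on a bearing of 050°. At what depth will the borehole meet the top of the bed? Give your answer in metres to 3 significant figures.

718 m

The hole lies 25° from the dip direction, so the down-dip offset is 850 × cos 25° = 770.36 m.
Depth = down-dip offset × tan(dip) = 770.36 × tan 43° = 770.36 × 0.9325
Depth = 718.37 m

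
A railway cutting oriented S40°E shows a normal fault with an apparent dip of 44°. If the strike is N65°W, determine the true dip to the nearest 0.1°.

The section is 25° from the strike.
tan δ = tan α / sin β = tan 44° / sin 25° = 0.9657 / 0.4226 = 2.2850
true dip = arctan 2.2850 = 66.36°

66.4°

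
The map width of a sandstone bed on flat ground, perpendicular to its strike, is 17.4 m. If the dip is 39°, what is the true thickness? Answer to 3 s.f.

11.0 m

True thickness t = w · sin(dip) = 17.4 × sin 39°
t = 17.4 × 0.6293 = 10.950 m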